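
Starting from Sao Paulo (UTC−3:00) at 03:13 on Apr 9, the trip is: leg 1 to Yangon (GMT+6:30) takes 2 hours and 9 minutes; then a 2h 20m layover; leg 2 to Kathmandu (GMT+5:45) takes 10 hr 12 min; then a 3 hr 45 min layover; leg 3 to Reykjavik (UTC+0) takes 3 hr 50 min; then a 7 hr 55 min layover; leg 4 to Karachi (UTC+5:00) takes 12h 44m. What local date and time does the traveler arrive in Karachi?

06:08 on April 11

Convert departure to UTC: 03:13 + 3:00 = 06:13 UTC on Apr 9.
Add 2 hours 9 minutes leg 1 → 08:22 UTC.
Add 2 hours 20 minutes layover in Yangon → 10:42 UTC.
Add 10 hours and 12 minutes leg 2 → 20:54 UTC.
Add 3 hours 45 minutes layover in Kathmandu → 00:39 UTC (Apr 10).
Add 3 hours 50 minutes leg 3 → 04:29 UTC.
Add 7 hours 55 minutes layover in Reykjavik → 12:24 UTC.
Add 12 hours and 44 minutes leg 4 → 01:08 UTC (Apr 11).
Karachi is UTC+5:00, so local arrival = 01:08 + 5:00 = 06:08 on Apr 11.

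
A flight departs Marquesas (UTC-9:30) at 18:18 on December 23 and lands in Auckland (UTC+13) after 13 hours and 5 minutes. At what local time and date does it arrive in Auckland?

Auckland is 22:30 ahead of Marquesas.
After 13 hours and 5 minutes it is 07:23 (Dec 24) in Marquesas.
Shift by the zone difference: 07:23 + 22:30 = 05:53 on Dec 25 in Auckland.

05:53 on Dec 25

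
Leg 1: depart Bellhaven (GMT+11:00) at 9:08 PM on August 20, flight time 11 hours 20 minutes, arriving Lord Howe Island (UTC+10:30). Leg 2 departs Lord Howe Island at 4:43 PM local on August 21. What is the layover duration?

Convert departure to UTC: 9:08 PM − 11:00 = 10:08 AM UTC on Aug 20.
Add 11 hours and 20 minutes flight time → 9:28 PM UTC.
Lord Howe Island is UTC+10:30, so local arrival = 9:28 PM + 10:30 = 7:58 AM on Aug 21.
Layover = 4:43 PM − 7:58 AM = 8 hours 45 minutes.

8 hours 45 minutes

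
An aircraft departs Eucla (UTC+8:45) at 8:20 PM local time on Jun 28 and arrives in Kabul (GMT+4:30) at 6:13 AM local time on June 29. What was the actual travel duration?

Kabul is 4:15 behind Eucla.
Clock-face elapsed time (ignoring zones) is 9 hours 53 minutes.
Actual elapsed = 9 hours 53 minutes + 4:15 = 14 hours 8 minutes.

14 hours 8 minutes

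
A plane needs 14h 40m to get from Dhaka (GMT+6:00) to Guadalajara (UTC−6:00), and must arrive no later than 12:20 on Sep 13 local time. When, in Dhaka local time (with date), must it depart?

Target arrival in UTC: 12:20 + 6:00 = 18:20 on Sep 13.
Subtract 14 hours 40 minutes → departure 03:40 UTC on Sep 13.
Dhaka is UTC+6:00: 03:40 + 6:00 = 09:40 on Sep 13.

09:40 on September 13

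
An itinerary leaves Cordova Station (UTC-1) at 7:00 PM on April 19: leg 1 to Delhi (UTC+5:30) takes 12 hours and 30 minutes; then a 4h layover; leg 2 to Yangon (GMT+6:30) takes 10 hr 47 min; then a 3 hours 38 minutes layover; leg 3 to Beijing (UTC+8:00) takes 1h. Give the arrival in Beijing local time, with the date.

Convert departure to UTC: 7:00 PM + 1:00 = 8:00 PM UTC on Apr 19.
Add 12 hours and 30 minutes leg 1 → 8:30 AM UTC (Apr 20).
Add 4 hours layover in Delhi → 12:30 PM UTC.
Add 10 hours and 47 minutes leg 2 → 11:17 PM UTC.
Add 3 hours and 38 minutes layover in Yangon → 2:55 AM UTC (Apr 21).
Add 1 hour leg 3 → 3:55 AM UTC.
Beijing is UTC+8:00, so local arrival = 3:55 AM + 8:00 = 11:55 AM on Apr 21.

11:55 AM on April 21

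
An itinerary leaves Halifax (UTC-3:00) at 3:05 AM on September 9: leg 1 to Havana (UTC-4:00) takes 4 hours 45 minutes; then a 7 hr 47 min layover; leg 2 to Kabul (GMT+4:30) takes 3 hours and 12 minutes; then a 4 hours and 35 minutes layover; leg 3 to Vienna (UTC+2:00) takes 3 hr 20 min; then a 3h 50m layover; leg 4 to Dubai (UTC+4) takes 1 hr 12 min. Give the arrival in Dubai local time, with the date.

2:46 PM on Sep 10

Convert departure to UTC: 3:05 AM + 3:00 = 6:05 AM UTC on Sep 9.
Add 4 hours and 45 minutes leg 1 → 10:50 AM UTC.
Add 7 hours and 47 minutes layover in Havana → 6:37 PM UTC.
Add 3 hours 12 minutes leg 2 → 9:49 PM UTC.
Add 4 hours and 35 minutes layover in Kabul → 2:24 AM UTC (Sep 10).
Add 3 hours and 20 minutes leg 3 → 5:44 AM UTC.
Add 3 hours and 50 minutes layover in Vienna → 9:34 AM UTC.
Add 1 hour and 12 minutes leg 4 → 10:46 AM UTC.
Dubai is UTC+4:00, so local arrival = 10:46 AM + 4:00 = 2:46 PM on Sep 10.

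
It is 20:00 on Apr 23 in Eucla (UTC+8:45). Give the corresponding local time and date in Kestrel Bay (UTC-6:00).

In UTC: 20:00 − 8:45 = 11:15 on Apr 23.
Kestrel Bay is UTC−6:00: 11:15 − 6:00 = 05:15 on Apr 23.

05:15 on Apr 23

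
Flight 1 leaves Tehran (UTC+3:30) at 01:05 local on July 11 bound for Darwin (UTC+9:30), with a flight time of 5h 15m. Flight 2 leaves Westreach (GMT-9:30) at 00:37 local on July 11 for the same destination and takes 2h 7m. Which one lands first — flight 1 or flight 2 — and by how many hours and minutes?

the first, by 9 hours 24 minutes

Flight 1 in UTC: 01:05 − 3:30 = 21:35 on Jul 10.
+5 hours and 15 minutes → arrive 02:50 UTC on Jul 11.
Flight 2 in UTC: 00:37 + 9:30 = 10:07 on Jul 11.
+2 hours 7 minutes → arrive 12:14 UTC on Jul 11.
Flight 1 lands earlier by 9 hours 24 minutes.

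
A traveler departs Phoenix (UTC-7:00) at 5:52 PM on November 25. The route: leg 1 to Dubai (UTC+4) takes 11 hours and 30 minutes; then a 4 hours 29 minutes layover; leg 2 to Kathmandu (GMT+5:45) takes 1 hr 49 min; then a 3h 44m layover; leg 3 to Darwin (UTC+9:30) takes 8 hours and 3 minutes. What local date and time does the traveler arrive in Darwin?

Convert departure to UTC: 5:52 PM + 7:00 = 12:52 AM UTC on Nov 26.
Add 11 hours and 30 minutes leg 1 → 12:22 PM UTC.
Add 4 hours and 29 minutes layover in Dubai → 4:51 PM UTC.
Add 1 hour 49 minutes leg 2 → 6:40 PM UTC.
Add 3 hours 44 minutes layover in Kathmandu → 10:24 PM UTC.
Add 8 hours 3 minutes leg 3 → 6:27 AM UTC (Nov 27).
Darwin is UTC+9:30, so local arrival = 6:27 AM + 9:30 = 3:57 PM on Nov 27.

3:57 PM on Nov 27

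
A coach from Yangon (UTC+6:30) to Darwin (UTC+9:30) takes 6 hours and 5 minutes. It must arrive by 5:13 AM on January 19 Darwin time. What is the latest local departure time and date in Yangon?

8:08 PM on Jan 18

Target arrival in UTC: 5:13 AM − 9:30 = 7:43 PM on Jan 18.
Subtract 6 hours 5 minutes → departure 1:38 PM UTC on Jan 18.
Yangon is UTC+6:30: 1:38 PM + 6:30 = 8:08 PM on Jan 18.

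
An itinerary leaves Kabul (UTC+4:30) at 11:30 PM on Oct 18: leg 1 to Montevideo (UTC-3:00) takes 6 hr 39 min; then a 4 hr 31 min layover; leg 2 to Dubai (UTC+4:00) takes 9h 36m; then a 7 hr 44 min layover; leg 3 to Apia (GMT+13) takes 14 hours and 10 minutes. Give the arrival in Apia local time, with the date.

Convert departure to UTC: 11:30 PM − 4:30 = 7:00 PM UTC on Oct 18.
Add 6 hours and 39 minutes leg 1 → 1:39 AM UTC (Oct 19).
Add 4 hours 31 minutes layover in Montevideo → 6:10 AM UTC.
Add 9 hours 36 minutes leg 2 → 3:46 PM UTC.
Add 7 hours 44 minutes layover in Dubai → 11:30 PM UTC.
Add 14 hours 10 minutes leg 3 → 1:40 PM UTC (Oct 20).
Apia is UTC+13:00, so local arrival = 1:40 PM + 13:00 = 2:40 AM on Oct 21.

2:40 AM on October 21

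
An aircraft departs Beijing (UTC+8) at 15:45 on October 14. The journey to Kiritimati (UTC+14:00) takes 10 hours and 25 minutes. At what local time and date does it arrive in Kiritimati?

Convert departure to UTC: 15:45 − 8:00 = 07:45 UTC on Oct 14.
Add 10 hours and 25 minutes travel time → 18:10 UTC.
Kiritimati is UTC+14:00, so local arrival = 18:10 + 14:00 = 08:10 on Oct 15.

08:10 on October 15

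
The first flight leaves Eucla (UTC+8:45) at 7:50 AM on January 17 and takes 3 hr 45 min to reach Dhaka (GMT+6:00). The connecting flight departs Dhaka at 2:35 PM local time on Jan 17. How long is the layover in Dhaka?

Convert departure to UTC: 7:50 AM − 8:45 = 11:05 PM UTC on Jan 16.
Add 3 hours 45 minutes flight time → 2:50 AM UTC (Jan 17).
Dhaka is UTC+6:00, so local arrival = 2:50 AM + 6:00 = 8:50 AM on Jan 17.
Layover = 2:35 PM − 8:50 AM = 5 hours 45 minutes.

5 hours 45 minutes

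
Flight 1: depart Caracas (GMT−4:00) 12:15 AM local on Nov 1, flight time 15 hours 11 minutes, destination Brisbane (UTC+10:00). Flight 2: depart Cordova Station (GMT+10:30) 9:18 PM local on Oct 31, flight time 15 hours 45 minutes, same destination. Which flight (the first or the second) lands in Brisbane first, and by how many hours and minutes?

the second, by 16 hours 53 minutes

Flight 1 in UTC: 12:15 AM + 4:00 = 4:15 AM on Nov 1.
+15 hours 11 minutes → arrive 7:26 PM UTC on Nov 1.
Flight 2 in UTC: 9:18 PM − 10:30 = 10:48 AM on Oct 31.
+15 hours 45 minutes → arrive 2:33 AM UTC on Nov 1.
Flight 2 lands earlier by 16 hours 53 minutes.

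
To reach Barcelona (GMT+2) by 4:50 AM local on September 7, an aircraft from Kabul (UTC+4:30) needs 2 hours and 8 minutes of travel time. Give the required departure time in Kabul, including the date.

5:12 AM on September 7

Target arrival in UTC: 4:50 AM − 2:00 = 2:50 AM on Sep 7.
Subtract 2 hours 8 minutes → departure 12:42 AM UTC on Sep 7.
Kabul is UTC+4:30: 12:42 AM + 4:30 = 5:12 AM on Sep 7.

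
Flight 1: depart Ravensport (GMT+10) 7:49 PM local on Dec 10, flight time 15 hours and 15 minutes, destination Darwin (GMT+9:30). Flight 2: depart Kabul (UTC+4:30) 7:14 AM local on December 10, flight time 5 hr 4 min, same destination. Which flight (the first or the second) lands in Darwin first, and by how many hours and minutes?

the second, by 17 hours 16 minutes

Flight 1 in UTC: 7:49 PM − 10:00 = 9:49 AM on Dec 10.
+15 hours and 15 minutes → arrive 1:04 AM UTC on Dec 11.
Flight 2 in UTC: 7:14 AM − 4:30 = 2:44 AM on Dec 10.
+5 hours and 4 minutes → arrive 7:48 AM UTC on Dec 10.
Flight 2 lands earlier by 17 hours 16 minutes.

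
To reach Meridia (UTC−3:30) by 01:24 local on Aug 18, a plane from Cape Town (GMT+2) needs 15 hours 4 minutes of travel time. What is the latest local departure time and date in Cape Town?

Target arrival in UTC: 01:24 + 3:30 = 04:54 on Aug 18.
Subtract 15 hours and 4 minutes → departure 13:50 UTC on Aug 17.
Cape Town is UTC+2:00: 13:50 + 2:00 = 15:50 on Aug 17.

15:50 on August 17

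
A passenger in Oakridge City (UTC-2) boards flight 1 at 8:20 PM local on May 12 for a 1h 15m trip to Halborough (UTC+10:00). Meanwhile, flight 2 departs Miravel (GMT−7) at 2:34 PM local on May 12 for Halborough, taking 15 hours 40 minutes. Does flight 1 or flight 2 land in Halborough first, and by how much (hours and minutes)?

Flight 1 in UTC: 8:20 PM + 2:00 = 10:20 PM on May 12.
+1 hour 15 minutes → arrive 11:35 PM UTC on May 12.
Flight 2 in UTC: 2:34 PM + 7:00 = 9:34 PM on May 12.
+15 hours and 40 minutes → arrive 1:14 PM UTC on May 13.
Flight 1 lands earlier by 13 hours 39 minutes.

the first, by 13 hours 39 minutes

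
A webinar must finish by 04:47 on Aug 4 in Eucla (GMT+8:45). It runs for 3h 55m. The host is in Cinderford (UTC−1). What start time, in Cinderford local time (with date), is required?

15:07 on Aug 3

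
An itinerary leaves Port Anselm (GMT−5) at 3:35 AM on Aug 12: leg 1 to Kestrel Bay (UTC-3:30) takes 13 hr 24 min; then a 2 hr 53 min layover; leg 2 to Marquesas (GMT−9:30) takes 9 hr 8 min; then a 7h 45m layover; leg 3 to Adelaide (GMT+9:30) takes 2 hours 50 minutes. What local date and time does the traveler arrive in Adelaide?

6:05 AM on August 14

Convert departure to UTC: 3:35 AM + 5:00 = 8:35 AM UTC on Aug 12.
Add 13 hours 24 minutes leg 1 → 9:59 PM UTC.
Add 2 hours and 53 minutes layover in Kestrel Bay → 12:52 AM UTC (Aug 13).
Add 9 hours 8 minutes leg 2 → 10:00 AM UTC.
Add 7 hours 45 minutes layover in Marquesas → 5:45 PM UTC.
Add 2 hours 50 minutes leg 3 → 8:35 PM UTC.
Adelaide is UTC+9:30, so local arrival = 8:35 PM + 9:30 = 6:05 AM on Aug 14.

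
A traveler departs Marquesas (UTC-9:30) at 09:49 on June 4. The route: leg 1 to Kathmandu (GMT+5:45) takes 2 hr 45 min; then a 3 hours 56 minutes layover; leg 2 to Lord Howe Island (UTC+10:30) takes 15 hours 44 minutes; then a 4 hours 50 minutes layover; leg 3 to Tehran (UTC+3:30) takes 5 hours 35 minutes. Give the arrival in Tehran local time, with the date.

07:39 on June 6

Convert departure to UTC: 09:49 + 9:30 = 19:19 UTC on Jun 4.
Add 2 hours 45 minutes leg 1 → 22:04 UTC.
Add 3 hours 56 minutes layover in Kathmandu → 02:00 UTC (Jun 5).
Add 15 hours and 44 minutes leg 2 → 17:44 UTC.
Add 4 hours 50 minutes layover in Lord Howe Island → 22:34 UTC.
Add 5 hours 35 minutes leg 3 → 04:09 UTC (Jun 6).
Tehran is UTC+3:30, so local arrival = 04:09 + 3:30 = 07:39 on Jun 6.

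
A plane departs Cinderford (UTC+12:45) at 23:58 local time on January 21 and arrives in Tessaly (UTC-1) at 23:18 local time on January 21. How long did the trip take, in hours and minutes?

13 hours 5 minutes

Departure in UTC: 23:58 − 12:45 = 11:13 on Jan 21.
Arrival in UTC: 23:18 + 1:00 = 00:18 on Jan 22.
Elapsed = 00:18 − 11:13 (+1 day) = 13 hours 5 minutes.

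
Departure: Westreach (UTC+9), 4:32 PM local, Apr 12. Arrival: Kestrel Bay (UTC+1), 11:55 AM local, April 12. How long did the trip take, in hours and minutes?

3 hours 23 minutes

Departure in UTC: 4:32 PM − 9:00 = 7:32 AM on Apr 12.
Arrival in UTC: 11:55 AM − 1:00 = 10:55 AM on Apr 12.
Elapsed = 10:55 AM − 7:32 AM = 3 hours 23 minutes.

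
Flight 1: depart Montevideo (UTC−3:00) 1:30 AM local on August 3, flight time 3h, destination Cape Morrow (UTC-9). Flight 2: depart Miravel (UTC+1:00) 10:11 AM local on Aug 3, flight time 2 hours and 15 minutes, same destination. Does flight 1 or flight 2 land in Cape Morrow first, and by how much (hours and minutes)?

Flight 1 in UTC: 1:30 AM + 3:00 = 4:30 AM on Aug 3.
+3 hours → arrive 7:30 AM UTC on Aug 3.
Flight 2 in UTC: 10:11 AM − 1:00 = 9:11 AM on Aug 3.
+2 hours and 15 minutes → arrive 11:26 AM UTC on Aug 3.
Flight 1 lands earlier by 3 hours 56 minutes.

the first, by 3 hours 56 minutes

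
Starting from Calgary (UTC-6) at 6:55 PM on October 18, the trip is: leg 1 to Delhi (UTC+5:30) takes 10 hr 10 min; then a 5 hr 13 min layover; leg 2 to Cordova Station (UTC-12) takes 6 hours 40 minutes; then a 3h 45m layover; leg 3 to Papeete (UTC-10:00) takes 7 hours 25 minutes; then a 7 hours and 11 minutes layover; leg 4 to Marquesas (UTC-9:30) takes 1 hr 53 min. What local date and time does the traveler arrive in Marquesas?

9:42 AM on October 20

Convert departure to UTC: 6:55 PM + 6:00 = 12:55 AM UTC on Oct 19.
Add 10 hours and 10 minutes leg 1 → 11:05 AM UTC.
Add 5 hours and 13 minutes layover in Delhi → 4:18 PM UTC.
Add 6 hours 40 minutes leg 2 → 10:58 PM UTC.
Add 3 hours 45 minutes layover in Cordova Station → 2:43 AM UTC (Oct 20).
Add 7 hours 25 minutes leg 3 → 10:08 AM UTC.
Add 7 hours and 11 minutes layover in Papeete → 5:19 PM UTC.
Add 1 hour and 53 minutes leg 4 → 7:12 PM UTC.
Marquesas is UTC−9:30, so local arrival = 7:12 PM − 9:30 = 9:42 AM on Oct 20.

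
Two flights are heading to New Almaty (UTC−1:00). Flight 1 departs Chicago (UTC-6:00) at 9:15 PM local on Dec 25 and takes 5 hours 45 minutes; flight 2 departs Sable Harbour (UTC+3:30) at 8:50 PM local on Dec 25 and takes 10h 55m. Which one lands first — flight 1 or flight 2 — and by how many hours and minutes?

the second, by 4 hours 45 minutes

Flight 1 in UTC: 9:15 PM + 6:00 = 3:15 AM on Dec 26.
+5 hours 45 minutes → arrive 9:00 AM UTC on Dec 26.
Flight 2 in UTC: 8:50 PM − 3:30 = 5:20 PM on Dec 25.
+10 hours and 55 minutes → arrive 4:15 AM UTC on Dec 26.
Flight 2 lands earlier by 4 hours 45 minutes.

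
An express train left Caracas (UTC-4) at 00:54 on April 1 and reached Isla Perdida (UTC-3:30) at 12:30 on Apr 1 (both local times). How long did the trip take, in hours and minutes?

11 hours 6 minutes

Departure in UTC: 00:54 + 4:00 = 04:54 on Apr 1.
Arrival in UTC: 12:30 + 3:30 = 16:00 on Apr 1.
Elapsed = 16:00 − 04:54 = 11 hours 6 minutes.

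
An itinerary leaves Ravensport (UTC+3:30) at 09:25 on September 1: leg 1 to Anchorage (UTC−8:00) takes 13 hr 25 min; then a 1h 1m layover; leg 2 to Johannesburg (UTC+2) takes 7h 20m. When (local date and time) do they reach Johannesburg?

05:41 on Sep 2

Convert departure to UTC: 09:25 − 3:30 = 05:55 UTC on Sep 1.
Add 13 hours 25 minutes leg 1 → 19:20 UTC.
Add 1 hour 1 minute layover in Anchorage → 20:21 UTC.
Add 7 hours 20 minutes leg 2 → 03:41 UTC (Sep 2).
Johannesburg is UTC+2:00, so local arrival = 03:41 + 2:00 = 05:41 on Sep 2.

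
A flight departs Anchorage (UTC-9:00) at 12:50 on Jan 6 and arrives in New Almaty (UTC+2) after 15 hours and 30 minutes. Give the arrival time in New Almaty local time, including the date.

15:20 on Jan 7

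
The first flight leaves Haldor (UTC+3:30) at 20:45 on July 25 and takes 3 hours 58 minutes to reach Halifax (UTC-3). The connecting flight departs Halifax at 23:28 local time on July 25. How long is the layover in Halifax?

Convert departure to UTC: 20:45 − 3:30 = 17:15 UTC on Jul 25.
Add 3 hours 58 minutes flight time → 21:13 UTC.
Halifax is UTC−3:00, so local arrival = 21:13 − 3:00 = 18:13 on Jul 25.
Layover = 23:28 − 18:13 = 5 hours 15 minutes.

5 hours 15 minutes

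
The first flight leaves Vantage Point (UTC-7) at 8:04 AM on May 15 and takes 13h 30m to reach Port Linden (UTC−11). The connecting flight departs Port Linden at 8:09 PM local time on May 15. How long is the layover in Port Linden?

Convert departure to UTC: 8:04 AM + 7:00 = 3:04 PM UTC on May 15.
Add 13 hours 30 minutes flight time → 4:34 AM UTC (May 16).
Port Linden is UTC−11:00, so local arrival = 4:34 AM − 11:00 = 5:34 PM on May 15.
Layover = 8:09 PM − 5:34 PM = 2 hours 35 minutes.

2 hours 35 minutes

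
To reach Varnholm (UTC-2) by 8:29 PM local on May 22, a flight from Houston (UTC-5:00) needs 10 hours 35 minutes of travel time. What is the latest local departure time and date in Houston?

Target arrival in UTC: 8:29 PM + 2:00 = 10:29 PM on May 22.
Subtract 10 hours and 35 minutes → departure 11:54 AM UTC on May 22.
Houston is UTC−5:00: 11:54 AM − 5:00 = 6:54 AM on May 22.

6:54 AM on May 22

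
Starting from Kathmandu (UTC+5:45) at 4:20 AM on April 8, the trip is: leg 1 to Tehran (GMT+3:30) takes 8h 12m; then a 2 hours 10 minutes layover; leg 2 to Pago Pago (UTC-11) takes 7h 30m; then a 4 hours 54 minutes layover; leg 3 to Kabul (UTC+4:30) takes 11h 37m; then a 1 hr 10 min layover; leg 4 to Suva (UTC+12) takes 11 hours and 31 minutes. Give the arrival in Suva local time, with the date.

9:39 AM on April 10

Convert departure to UTC: 4:20 AM − 5:45 = 10:35 PM UTC on Apr 7.
Add 8 hours 12 minutes leg 1 → 6:47 AM UTC (Apr 8).
Add 2 hours and 10 minutes layover in Tehran → 8:57 AM UTC.
Add 7 hours and 30 minutes leg 2 → 4:27 PM UTC.
Add 4 hours 54 minutes layover in Pago Pago → 9:21 PM UTC.
Add 11 hours 37 minutes leg 3 → 8:58 AM UTC (Apr 9).
Add 1 hour and 10 minutes layover in Kabul → 10:08 AM UTC.
Add 11 hours 31 minutes leg 4 → 9:39 PM UTC.
Suva is UTC+12:00, so local arrival = 9:39 PM + 12:00 = 9:39 AM on Apr 10.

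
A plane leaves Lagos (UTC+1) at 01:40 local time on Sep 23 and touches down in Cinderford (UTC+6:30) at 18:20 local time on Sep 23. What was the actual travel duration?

11 hours 10 minutes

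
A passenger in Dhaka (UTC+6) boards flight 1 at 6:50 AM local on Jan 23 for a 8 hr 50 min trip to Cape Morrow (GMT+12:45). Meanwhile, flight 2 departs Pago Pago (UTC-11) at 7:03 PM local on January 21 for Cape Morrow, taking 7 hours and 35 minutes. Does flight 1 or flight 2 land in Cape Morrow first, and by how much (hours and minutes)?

Flight 1 in UTC: 6:50 AM − 6:00 = 12:50 AM on Jan 23.
+8 hours 50 minutes → arrive 9:40 AM UTC on Jan 23.
Flight 2 in UTC: 7:03 PM + 11:00 = 6:03 AM on Jan 22.
+7 hours 35 minutes → arrive 1:38 PM UTC on Jan 22.
Flight 2 lands earlier by 20 hours 2 minutes.

the second, by 20 hours 2 minutes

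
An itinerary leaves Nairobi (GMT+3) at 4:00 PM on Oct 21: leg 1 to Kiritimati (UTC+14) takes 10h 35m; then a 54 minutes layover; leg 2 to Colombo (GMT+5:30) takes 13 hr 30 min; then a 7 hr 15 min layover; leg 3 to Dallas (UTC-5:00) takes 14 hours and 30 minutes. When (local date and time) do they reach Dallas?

Convert departure to UTC: 4:00 PM − 3:00 = 1:00 PM UTC on Oct 21.
Add 10 hours and 35 minutes leg 1 → 11:35 PM UTC.
Add 54 minutes layover in Kiritimati → 12:29 AM UTC (Oct 22).
Add 13 hours and 30 minutes leg 2 → 1:59 PM UTC.
Add 7 hours 15 minutes layover in Colombo → 9:14 PM UTC.
Add 14 hours 30 minutes leg 3 → 11:44 AM UTC (Oct 23).
Dallas is UTC−5:00, so local arrival = 11:44 AM − 5:00 = 6:44 AM on Oct 23.

6:44 AM on October 23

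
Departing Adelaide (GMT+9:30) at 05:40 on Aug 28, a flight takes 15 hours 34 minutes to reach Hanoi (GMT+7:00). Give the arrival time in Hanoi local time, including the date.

Convert departure to UTC: 05:40 − 9:30 = 20:10 UTC on Aug 27.
Add 15 hours 34 minutes travel time → 11:44 UTC (Aug 28).
Hanoi is UTC+7:00, so local arrival = 11:44 + 7:00 = 18:44 on Aug 28.

18:44 on Aug 28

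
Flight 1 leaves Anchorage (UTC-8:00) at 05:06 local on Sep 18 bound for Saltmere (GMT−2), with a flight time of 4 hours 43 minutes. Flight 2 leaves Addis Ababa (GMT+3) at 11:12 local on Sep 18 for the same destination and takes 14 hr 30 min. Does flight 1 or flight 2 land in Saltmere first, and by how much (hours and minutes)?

the first, by 4 hours 53 minutes

Flight 1 in UTC: 05:06 + 8:00 = 13:06 on Sep 18.
+4 hours and 43 minutes → arrive 17:49 UTC on Sep 18.
Flight 2 in UTC: 11:12 − 3:00 = 08:12 on Sep 18.
+14 hours 30 minutes → arrive 22:42 UTC on Sep 18.
Flight 1 lands earlier by 4 hours 53 minutes.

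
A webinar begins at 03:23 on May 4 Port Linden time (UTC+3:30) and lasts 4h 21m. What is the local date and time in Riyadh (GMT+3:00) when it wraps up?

Convert start to UTC: 03:23 − 3:30 = 23:53 UTC on May 3.
Add 4 hours and 21 minutes duration → 04:14 UTC (May 4).
Riyadh is UTC+3:00, so local end time = 04:14 + 3:00 = 07:14 on May 4.

07:14 on May 4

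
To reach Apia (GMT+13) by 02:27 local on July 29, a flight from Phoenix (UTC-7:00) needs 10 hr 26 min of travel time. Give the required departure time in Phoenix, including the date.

20:01 on July 27

Target arrival in UTC: 02:27 − 13:00 = 13:27 on Jul 28.
Subtract 10 hours and 26 minutes → departure 03:01 UTC on Jul 28.
Phoenix is UTC−7:00: 03:01 − 7:00 = 20:01 on Jul 27.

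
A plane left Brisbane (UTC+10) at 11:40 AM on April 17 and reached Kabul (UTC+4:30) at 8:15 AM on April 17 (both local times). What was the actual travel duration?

Departure in UTC: 11:40 AM − 10:00 = 1:40 AM on Apr 17.
Arrival in UTC: 8:15 AM − 4:30 = 3:45 AM on Apr 17.
Elapsed = 3:45 AM − 1:40 AM = 2 hours 5 minutes.

2 hours 5 minutes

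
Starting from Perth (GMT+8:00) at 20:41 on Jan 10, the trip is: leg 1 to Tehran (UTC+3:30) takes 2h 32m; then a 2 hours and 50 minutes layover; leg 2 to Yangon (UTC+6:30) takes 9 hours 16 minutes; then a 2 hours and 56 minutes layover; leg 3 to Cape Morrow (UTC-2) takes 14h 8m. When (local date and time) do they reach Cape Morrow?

18:23 on January 11

Convert departure to UTC: 20:41 − 8:00 = 12:41 UTC on Jan 10.
Add 2 hours 32 minutes leg 1 → 15:13 UTC.
Add 2 hours 50 minutes layover in Tehran → 18:03 UTC.
Add 9 hours and 16 minutes leg 2 → 03:19 UTC (Jan 11).
Add 2 hours 56 minutes layover in Yangon → 06:15 UTC.
Add 14 hours 8 minutes leg 3 → 20:23 UTC.
Cape Morrow is UTC−2:00, so local arrival = 20:23 − 2:00 = 18:23 on Jan 11.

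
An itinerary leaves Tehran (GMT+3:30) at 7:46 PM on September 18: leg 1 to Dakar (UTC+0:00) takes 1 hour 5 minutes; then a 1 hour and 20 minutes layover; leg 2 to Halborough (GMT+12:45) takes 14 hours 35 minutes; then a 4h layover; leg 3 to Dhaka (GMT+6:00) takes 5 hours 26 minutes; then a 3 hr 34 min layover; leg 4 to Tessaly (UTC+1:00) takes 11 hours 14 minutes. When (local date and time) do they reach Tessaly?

10:30 AM on September 20

Convert departure to UTC: 7:46 PM − 3:30 = 4:16 PM UTC on Sep 18.
Add 1 hour and 5 minutes leg 1 → 5:21 PM UTC.
Add 1 hour and 20 minutes layover in Dakar → 6:41 PM UTC.
Add 14 hours 35 minutes leg 2 → 9:16 AM UTC (Sep 19).
Add 4 hours layover in Halborough → 1:16 PM UTC.
Add 5 hours 26 minutes leg 3 → 6:42 PM UTC.
Add 3 hours 34 minutes layover in Dhaka → 10:16 PM UTC.
Add 11 hours and 14 minutes leg 4 → 9:30 AM UTC (Sep 20).
Tessaly is UTC+1:00, so local arrival = 9:30 AM + 1:00 = 10:30 AM on Sep 20.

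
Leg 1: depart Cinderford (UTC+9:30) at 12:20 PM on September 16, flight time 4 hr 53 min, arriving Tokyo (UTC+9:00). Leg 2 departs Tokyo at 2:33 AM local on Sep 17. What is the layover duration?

9 hours 50 minutes

Convert departure to UTC: 12:20 PM − 9:30 = 2:50 AM UTC on Sep 16.
Add 4 hours 53 minutes flight time → 7:43 AM UTC.
Tokyo is UTC+9:00, so local arrival = 7:43 AM + 9:00 = 4:43 PM on Sep 16.
Layover = 2:33 AM − 4:43 PM (+1 day) = 9 hours 50 minutes.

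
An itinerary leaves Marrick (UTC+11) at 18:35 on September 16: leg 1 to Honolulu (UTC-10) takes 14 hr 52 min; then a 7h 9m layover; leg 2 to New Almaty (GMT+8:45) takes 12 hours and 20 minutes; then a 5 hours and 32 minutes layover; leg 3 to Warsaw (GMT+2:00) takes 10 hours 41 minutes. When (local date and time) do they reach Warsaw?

Convert departure to UTC: 18:35 − 11:00 = 07:35 UTC on Sep 16.
Add 14 hours 52 minutes leg 1 → 22:27 UTC.
Add 7 hours 9 minutes layover in Honolulu → 05:36 UTC (Sep 17).
Add 12 hours 20 minutes leg 2 → 17:56 UTC.
Add 5 hours 32 minutes layover in New Almaty → 23:28 UTC.
Add 10 hours and 41 minutes leg 3 → 10:09 UTC (Sep 18).
Warsaw is UTC+2:00, so local arrival = 10:09 + 2:00 = 12:09 on Sep 18.

12:09 on September 18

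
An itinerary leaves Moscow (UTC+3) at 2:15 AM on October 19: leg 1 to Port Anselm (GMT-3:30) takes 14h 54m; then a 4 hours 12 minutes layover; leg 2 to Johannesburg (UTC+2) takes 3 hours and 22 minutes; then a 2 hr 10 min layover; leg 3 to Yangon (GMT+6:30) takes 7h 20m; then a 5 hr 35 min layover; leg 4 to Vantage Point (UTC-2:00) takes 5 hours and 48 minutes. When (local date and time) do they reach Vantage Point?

Convert departure to UTC: 2:15 AM − 3:00 = 11:15 PM UTC on Oct 18.
Add 14 hours and 54 minutes leg 1 → 2:09 PM UTC (Oct 19).
Add 4 hours 12 minutes layover in Port Anselm → 6:21 PM UTC.
Add 3 hours and 22 minutes leg 2 → 9:43 PM UTC.
Add 2 hours and 10 minutes layover in Johannesburg → 11:53 PM UTC.
Add 7 hours and 20 minutes leg 3 → 7:13 AM UTC (Oct 20).
Add 5 hours 35 minutes layover in Yangon → 12:48 PM UTC.
Add 5 hours 48 minutes leg 4 → 6:36 PM UTC.
Vantage Point is UTC−2:00, so local arrival = 6:36 PM − 2:00 = 4:36 PM on Oct 20.

4:36 PM on Oct 20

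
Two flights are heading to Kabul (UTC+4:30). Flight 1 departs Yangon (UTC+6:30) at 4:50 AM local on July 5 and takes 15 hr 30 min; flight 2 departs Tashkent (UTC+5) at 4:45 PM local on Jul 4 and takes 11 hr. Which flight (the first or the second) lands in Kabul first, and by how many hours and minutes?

Flight 1 in UTC: 4:50 AM − 6:30 = 10:20 PM on Jul 4.
+15 hours 30 minutes → arrive 1:50 PM UTC on Jul 5.
Flight 2 in UTC: 4:45 PM − 5:00 = 11:45 AM on Jul 4.
+11 hours → arrive 10:45 PM UTC on Jul 4.
Flight 2 lands earlier by 15 hours 5 minutes.

the second, by 15 hours 5 minutes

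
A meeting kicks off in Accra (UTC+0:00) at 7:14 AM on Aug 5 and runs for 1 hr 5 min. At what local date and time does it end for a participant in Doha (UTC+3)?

11:19 AM on August 5

Accra is at UTC+0, so start is already 7:14 AM UTC on Aug 5.
Add 1 hour and 5 minutes duration → 8:19 AM UTC.
Doha is UTC+3:00, so local end time = 8:19 AM + 3:00 = 11:19 AM on Aug 5.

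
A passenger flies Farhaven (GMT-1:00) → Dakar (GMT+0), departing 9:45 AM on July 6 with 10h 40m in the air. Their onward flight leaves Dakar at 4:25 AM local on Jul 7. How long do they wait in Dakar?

Convert departure to UTC: 9:45 AM + 1:00 = 10:45 AM UTC on Jul 6.
Add 10 hours 40 minutes flight time → 9:25 PM UTC.
Dakar is UTC+0, so local arrival is the same: 9:25 PM on Jul 6.
Layover = 4:25 AM − 9:25 PM (+1 day) = 7 hours.

7 hours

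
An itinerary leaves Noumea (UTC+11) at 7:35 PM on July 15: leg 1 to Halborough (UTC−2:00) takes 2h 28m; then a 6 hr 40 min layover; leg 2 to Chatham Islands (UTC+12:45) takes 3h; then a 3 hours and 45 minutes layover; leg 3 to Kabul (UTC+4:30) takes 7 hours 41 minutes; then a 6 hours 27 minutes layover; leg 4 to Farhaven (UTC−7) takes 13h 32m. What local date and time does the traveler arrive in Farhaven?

9:08 PM on July 16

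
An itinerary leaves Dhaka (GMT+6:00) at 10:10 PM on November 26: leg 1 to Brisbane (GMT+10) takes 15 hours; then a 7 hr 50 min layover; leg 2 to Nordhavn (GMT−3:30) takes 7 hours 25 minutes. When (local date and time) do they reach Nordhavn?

6:55 PM on Nov 27

Convert departure to UTC: 10:10 PM − 6:00 = 4:10 PM UTC on Nov 26.
Add 15 hours leg 1 → 7:10 AM UTC (Nov 27).
Add 7 hours and 50 minutes layover in Brisbane → 3:00 PM UTC.
Add 7 hours 25 minutes leg 2 → 10:25 PM UTC.
Nordhavn is UTC−3:30, so local arrival = 10:25 PM − 3:30 = 6:55 PM on Nov 27.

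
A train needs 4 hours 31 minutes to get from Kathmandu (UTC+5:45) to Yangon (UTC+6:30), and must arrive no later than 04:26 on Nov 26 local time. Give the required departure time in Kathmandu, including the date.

23:10 on November 25

Target arrival in UTC: 04:26 − 6:30 = 21:56 on Nov 25.
Subtract 4 hours 31 minutes → departure 17:25 UTC on Nov 25.
Kathmandu is UTC+5:45: 17:25 + 5:45 = 23:10 on Nov 25.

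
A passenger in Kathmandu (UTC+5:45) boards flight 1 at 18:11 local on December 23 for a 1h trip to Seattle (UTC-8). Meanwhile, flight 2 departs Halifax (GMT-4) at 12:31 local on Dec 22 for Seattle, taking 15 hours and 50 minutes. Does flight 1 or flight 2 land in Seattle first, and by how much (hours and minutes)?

Flight 1 in UTC: 18:11 − 5:45 = 12:26 on Dec 23.
+1 hour → arrive 13:26 UTC on Dec 23.
Flight 2 in UTC: 12:31 + 4:00 = 16:31 on Dec 22.
+15 hours and 50 minutes → arrive 08:21 UTC on Dec 23.
Flight 2 lands earlier by 5 hours 5 minutes.

the second, by 5 hours 5 minutes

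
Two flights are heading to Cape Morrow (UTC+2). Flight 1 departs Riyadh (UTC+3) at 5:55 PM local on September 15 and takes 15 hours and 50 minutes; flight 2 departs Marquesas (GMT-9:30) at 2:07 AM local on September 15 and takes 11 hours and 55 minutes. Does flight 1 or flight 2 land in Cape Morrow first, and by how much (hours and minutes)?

Flight 1 in UTC: 5:55 PM − 3:00 = 2:55 PM on Sep 15.
+15 hours 50 minutes → arrive 6:45 AM UTC on Sep 16.
Flight 2 in UTC: 2:07 AM + 9:30 = 11:37 AM on Sep 15.
+11 hours 55 minutes → arrive 11:32 PM UTC on Sep 15.
Flight 2 lands earlier by 7 hours 13 minutes.

the second, by 7 hours 13 minutes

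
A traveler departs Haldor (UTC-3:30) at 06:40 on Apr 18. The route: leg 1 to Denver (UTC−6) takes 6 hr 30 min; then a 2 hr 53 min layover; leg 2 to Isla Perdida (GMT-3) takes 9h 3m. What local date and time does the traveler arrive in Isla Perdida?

01:36 on Apr 19

Convert departure to UTC: 06:40 + 3:30 = 10:10 UTC on Apr 18.
Add 6 hours and 30 minutes leg 1 → 16:40 UTC.
Add 2 hours and 53 minutes layover in Denver → 19:33 UTC.
Add 9 hours 3 minutes leg 2 → 04:36 UTC (Apr 19).
Isla Perdida is UTC−3:00, so local arrival = 04:36 − 3:00 = 01:36 on Apr 19.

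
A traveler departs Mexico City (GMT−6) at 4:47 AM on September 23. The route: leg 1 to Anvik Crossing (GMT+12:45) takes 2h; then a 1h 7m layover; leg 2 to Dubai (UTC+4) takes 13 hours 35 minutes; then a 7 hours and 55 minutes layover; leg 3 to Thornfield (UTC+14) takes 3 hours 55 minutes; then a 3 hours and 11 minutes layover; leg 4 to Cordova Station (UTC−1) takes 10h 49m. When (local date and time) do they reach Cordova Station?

Convert departure to UTC: 4:47 AM + 6:00 = 10:47 AM UTC on Sep 23.
Add 2 hours leg 1 → 12:47 PM UTC.
Add 1 hour and 7 minutes layover in Anvik Crossing → 1:54 PM UTC.
Add 13 hours and 35 minutes leg 2 → 3:29 AM UTC (Sep 24).
Add 7 hours and 55 minutes layover in Dubai → 11:24 AM UTC.
Add 3 hours 55 minutes leg 3 → 3:19 PM UTC.
Add 3 hours and 11 minutes layover in Thornfield → 6:30 PM UTC.
Add 10 hours and 49 minutes leg 4 → 5:19 AM UTC (Sep 25).
Cordova Station is UTC−1:00, so local arrival = 5:19 AM − 1:00 = 4:19 AM on Sep 25.

4:19 AM on September 25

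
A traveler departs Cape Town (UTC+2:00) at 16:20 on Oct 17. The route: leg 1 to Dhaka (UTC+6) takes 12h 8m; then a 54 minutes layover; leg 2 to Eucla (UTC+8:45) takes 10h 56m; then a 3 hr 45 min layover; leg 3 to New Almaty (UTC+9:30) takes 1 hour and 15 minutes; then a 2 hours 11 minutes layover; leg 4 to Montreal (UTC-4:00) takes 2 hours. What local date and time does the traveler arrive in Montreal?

Convert departure to UTC: 16:20 − 2:00 = 14:20 UTC on Oct 17.
Add 12 hours 8 minutes leg 1 → 02:28 UTC (Oct 18).
Add 54 minutes layover in Dhaka → 03:22 UTC.
Add 10 hours and 56 minutes leg 2 → 14:18 UTC.
Add 3 hours 45 minutes layover in Eucla → 18:03 UTC.
Add 1 hour 15 minutes leg 3 → 19:18 UTC.
Add 2 hours 11 minutes layover in New Almaty → 21:29 UTC.
Add 2 hours leg 4 → 23:29 UTC.
Montreal is UTC−4:00, so local arrival = 23:29 − 4:00 = 19:29 on Oct 18.

19:29 on October 18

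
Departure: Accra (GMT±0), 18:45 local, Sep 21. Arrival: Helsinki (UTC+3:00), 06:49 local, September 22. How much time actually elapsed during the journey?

9 hours 4 minutes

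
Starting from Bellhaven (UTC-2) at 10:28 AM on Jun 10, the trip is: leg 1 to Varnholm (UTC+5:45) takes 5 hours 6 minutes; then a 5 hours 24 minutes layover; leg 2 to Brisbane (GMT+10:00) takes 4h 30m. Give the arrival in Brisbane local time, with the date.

Convert departure to UTC: 10:28 AM + 2:00 = 12:28 PM UTC on Jun 10.
Add 5 hours and 6 minutes leg 1 → 5:34 PM UTC.
Add 5 hours 24 minutes layover in Varnholm → 10:58 PM UTC.
Add 4 hours 30 minutes leg 2 → 3:28 AM UTC (Jun 11).
Brisbane is UTC+10:00, so local arrival = 3:28 AM + 10:00 = 1:28 PM on Jun 11.

1:28 PM on June 11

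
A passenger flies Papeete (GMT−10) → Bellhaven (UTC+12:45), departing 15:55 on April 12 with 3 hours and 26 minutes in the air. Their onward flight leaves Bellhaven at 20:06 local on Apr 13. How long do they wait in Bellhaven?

Convert departure to UTC: 15:55 + 10:00 = 01:55 UTC on Apr 13.
Add 3 hours and 26 minutes flight time → 05:21 UTC.
Bellhaven is UTC+12:45, so local arrival = 05:21 + 12:45 = 18:06 on Apr 13.
Layover = 20:06 − 18:06 = 2 hours.

2 hours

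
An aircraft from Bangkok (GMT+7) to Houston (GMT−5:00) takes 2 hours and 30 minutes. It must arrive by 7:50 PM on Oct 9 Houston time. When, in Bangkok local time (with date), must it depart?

Target arrival in UTC: 7:50 PM + 5:00 = 12:50 AM on Oct 10.
Subtract 2 hours 30 minutes → departure 10:20 PM UTC on Oct 9.
Bangkok is UTC+7:00: 10:20 PM + 7:00 = 5:20 AM on Oct 10.

5:20 AM on Oct 10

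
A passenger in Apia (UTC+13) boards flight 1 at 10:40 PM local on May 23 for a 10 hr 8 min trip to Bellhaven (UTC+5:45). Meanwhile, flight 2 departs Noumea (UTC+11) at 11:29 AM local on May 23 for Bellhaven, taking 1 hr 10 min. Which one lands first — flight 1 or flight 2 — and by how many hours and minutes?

the second, by 18 hours 9 minutes

Flight 1 in UTC: 10:40 PM − 13:00 = 9:40 AM on May 23.
+10 hours 8 minutes → arrive 7:48 PM UTC on May 23.
Flight 2 in UTC: 11:29 AM − 11:00 = 12:29 AM on May 23.
+1 hour 10 minutes → arrive 1:39 AM UTC on May 23.
Flight 2 lands earlier by 18 hours 9 minutes.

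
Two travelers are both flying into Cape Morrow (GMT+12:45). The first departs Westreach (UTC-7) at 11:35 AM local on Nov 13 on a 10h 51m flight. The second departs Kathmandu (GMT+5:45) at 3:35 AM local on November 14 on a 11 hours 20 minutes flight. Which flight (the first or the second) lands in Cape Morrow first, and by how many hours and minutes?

Flight 1 in UTC: 11:35 AM + 7:00 = 6:35 PM on Nov 13.
+10 hours 51 minutes → arrive 5:26 AM UTC on Nov 14.
Flight 2 in UTC: 3:35 AM − 5:45 = 9:50 PM on Nov 13.
+11 hours 20 minutes → arrive 9:10 AM UTC on Nov 14.
Flight 1 lands earlier by 3 hours 44 minutes.

the first, by 3 hours 44 minutes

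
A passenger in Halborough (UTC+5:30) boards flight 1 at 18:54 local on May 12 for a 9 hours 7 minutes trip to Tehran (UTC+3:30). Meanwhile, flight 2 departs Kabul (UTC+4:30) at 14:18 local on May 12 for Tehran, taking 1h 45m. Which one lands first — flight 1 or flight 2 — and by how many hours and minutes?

Flight 1 in UTC: 18:54 − 5:30 = 13:24 on May 12.
+9 hours and 7 minutes → arrive 22:31 UTC on May 12.
Flight 2 in UTC: 14:18 − 4:30 = 09:48 on May 12.
+1 hour and 45 minutes → arrive 11:33 UTC on May 12.
Flight 2 lands earlier by 10 hours 58 minutes.

the second, by 10 hours 58 minutes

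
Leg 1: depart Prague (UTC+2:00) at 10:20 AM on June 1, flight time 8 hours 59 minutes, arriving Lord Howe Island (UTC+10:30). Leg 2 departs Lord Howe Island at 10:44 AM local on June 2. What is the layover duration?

Convert departure to UTC: 10:20 AM − 2:00 = 8:20 AM UTC on Jun 1.
Add 8 hours and 59 minutes flight time → 5:19 PM UTC.
Lord Howe Island is UTC+10:30, so local arrival = 5:19 PM + 10:30 = 3:49 AM on Jun 2.
Layover = 10:44 AM − 3:49 AM = 6 hours 55 minutes.

6 hours 55 minutes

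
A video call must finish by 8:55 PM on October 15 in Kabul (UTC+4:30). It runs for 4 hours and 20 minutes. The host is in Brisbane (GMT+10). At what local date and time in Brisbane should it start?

10:05 PM on October 15

Target end time in UTC: 8:55 PM − 4:30 = 4:25 PM on Oct 15.
Subtract 4 hours and 20 minutes → start 12:05 PM UTC on Oct 15.
Brisbane is UTC+10:00: 12:05 PM + 10:00 = 10:05 PM on Oct 15.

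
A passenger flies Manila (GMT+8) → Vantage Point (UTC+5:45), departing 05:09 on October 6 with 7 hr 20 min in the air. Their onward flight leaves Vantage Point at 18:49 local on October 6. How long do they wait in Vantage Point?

8 hours 35 minutes

Convert departure to UTC: 05:09 − 8:00 = 21:09 UTC on Oct 5.
Add 7 hours and 20 minutes flight time → 04:29 UTC (Oct 6).
Vantage Point is UTC+5:45, so local arrival = 04:29 + 5:45 = 10:14 on Oct 6.
Layover = 18:49 − 10:14 = 8 hours 35 minutes.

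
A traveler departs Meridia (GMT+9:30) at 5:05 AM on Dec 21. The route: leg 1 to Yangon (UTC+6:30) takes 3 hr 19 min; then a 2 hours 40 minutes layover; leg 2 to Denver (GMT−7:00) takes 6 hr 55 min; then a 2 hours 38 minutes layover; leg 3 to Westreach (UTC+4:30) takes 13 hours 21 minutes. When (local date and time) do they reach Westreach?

4:58 AM on December 22

Convert departure to UTC: 5:05 AM − 9:30 = 7:35 PM UTC on Dec 20.
Add 3 hours 19 minutes leg 1 → 10:54 PM UTC.
Add 2 hours 40 minutes layover in Yangon → 1:34 AM UTC (Dec 21).
Add 6 hours and 55 minutes leg 2 → 8:29 AM UTC.
Add 2 hours and 38 minutes layover in Denver → 11:07 AM UTC.
Add 13 hours 21 minutes leg 3 → 12:28 AM UTC (Dec 22).
Westreach is UTC+4:30, so local arrival = 12:28 AM + 4:30 = 4:58 AM on Dec 22.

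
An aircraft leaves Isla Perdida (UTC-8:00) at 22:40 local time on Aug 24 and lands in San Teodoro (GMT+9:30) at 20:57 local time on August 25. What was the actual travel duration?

4 hours 47 minutes

San Teodoro is 17:30 ahead of Isla Perdida.
Clock-face elapsed time (ignoring zones) is 22 hours 17 minutes.
Actual elapsed = 22 hours 17 minutes − 17:30 = 4 hours 47 minutes.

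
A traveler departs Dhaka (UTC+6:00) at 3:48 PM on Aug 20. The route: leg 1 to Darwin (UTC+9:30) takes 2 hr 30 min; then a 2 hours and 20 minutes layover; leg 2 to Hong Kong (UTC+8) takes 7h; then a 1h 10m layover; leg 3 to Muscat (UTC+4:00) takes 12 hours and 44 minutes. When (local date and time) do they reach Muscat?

Convert departure to UTC: 3:48 PM − 6:00 = 9:48 AM UTC on Aug 20.
Add 2 hours 30 minutes leg 1 → 12:18 PM UTC.
Add 2 hours 20 minutes layover in Darwin → 2:38 PM UTC.
Add 7 hours leg 2 → 9:38 PM UTC.
Add 1 hour 10 minutes layover in Hong Kong → 10:48 PM UTC.
Add 12 hours and 44 minutes leg 3 → 11:32 AM UTC (Aug 21).
Muscat is UTC+4:00, so local arrival = 11:32 AM + 4:00 = 3:32 PM on Aug 21.

3:32 PM on August 21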